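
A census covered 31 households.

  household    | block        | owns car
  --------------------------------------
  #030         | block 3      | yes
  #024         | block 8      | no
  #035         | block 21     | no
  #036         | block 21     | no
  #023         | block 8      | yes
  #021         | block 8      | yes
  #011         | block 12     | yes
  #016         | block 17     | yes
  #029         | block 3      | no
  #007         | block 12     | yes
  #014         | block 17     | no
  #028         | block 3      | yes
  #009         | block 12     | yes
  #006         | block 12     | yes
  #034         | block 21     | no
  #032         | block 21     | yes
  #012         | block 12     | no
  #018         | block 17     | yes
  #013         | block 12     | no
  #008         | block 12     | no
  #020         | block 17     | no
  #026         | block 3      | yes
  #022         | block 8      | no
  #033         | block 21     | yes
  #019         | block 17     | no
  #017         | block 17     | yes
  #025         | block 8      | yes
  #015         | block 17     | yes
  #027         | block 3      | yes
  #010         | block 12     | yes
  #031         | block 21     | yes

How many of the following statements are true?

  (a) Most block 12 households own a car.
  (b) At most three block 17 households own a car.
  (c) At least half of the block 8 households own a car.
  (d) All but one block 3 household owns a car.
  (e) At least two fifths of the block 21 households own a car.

4

(a) block 12: |A| = 8, |A ∩ B| = 5; needs |A ∩ B| > |A ∖ B| — true.
(b) block 17: |A| = 7, |A ∩ B| = 4; needs |A ∩ B| ≤ 3 — false.
(c) block 8: |A| = 5, |A ∩ B| = 3; needs |A ∩ B| ≥ |A ∖ B| — true.
(d) block 3: |A| = 5, |A ∩ B| = 4; needs |A ∖ B| = 1 — true.
(e) block 21: |A| = 6, |A ∩ B| = 3; needs |A ∩ B| / |A| ≥ 2/5 — true.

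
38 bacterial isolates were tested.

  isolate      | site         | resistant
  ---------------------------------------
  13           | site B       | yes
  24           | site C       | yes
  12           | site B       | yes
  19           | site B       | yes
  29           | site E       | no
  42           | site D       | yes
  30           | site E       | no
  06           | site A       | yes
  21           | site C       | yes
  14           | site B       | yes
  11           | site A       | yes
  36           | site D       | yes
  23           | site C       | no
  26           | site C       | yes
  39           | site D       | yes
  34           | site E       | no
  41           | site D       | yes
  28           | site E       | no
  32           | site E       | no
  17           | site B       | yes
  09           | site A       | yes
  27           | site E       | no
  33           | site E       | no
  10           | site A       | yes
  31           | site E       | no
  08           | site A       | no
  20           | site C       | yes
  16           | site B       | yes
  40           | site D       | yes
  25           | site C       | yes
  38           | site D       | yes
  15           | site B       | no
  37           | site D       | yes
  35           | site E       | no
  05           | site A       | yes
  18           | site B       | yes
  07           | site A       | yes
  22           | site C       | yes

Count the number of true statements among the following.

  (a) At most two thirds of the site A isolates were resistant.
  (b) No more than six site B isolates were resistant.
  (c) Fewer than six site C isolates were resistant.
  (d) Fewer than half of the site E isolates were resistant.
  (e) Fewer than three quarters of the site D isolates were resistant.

(a) site A: |A| = 7, |A ∩ B| = 6; needs |A ∩ B| / |A| ≤ 2/3 — false.
(b) site B: |A| = 8, |A ∩ B| = 7; needs |A ∩ B| ≤ 6 — false.
(c) site C: |A| = 7, |A ∩ B| = 6; needs |A ∩ B| < 6 — false.
(d) site E: |A| = 9, |A ∩ B| = 0; needs |A ∩ B| < |A ∖ B| — true.
(e) site D: |A| = 7, |A ∩ B| = 7; needs |A ∩ B| / |A| < 3/4 — false.

1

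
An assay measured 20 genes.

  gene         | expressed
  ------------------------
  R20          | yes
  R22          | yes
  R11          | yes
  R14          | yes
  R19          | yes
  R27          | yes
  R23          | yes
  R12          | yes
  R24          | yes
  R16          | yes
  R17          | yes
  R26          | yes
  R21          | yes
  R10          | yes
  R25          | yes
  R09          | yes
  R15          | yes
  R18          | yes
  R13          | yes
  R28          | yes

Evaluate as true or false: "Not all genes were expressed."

False

The determiner here denotes the relation: A ⊄ B (|A ∖ B| ≥ 1).
|A| = 20, |A ∩ B| = 20, |A ∖ B| = 0.
So the statement is false.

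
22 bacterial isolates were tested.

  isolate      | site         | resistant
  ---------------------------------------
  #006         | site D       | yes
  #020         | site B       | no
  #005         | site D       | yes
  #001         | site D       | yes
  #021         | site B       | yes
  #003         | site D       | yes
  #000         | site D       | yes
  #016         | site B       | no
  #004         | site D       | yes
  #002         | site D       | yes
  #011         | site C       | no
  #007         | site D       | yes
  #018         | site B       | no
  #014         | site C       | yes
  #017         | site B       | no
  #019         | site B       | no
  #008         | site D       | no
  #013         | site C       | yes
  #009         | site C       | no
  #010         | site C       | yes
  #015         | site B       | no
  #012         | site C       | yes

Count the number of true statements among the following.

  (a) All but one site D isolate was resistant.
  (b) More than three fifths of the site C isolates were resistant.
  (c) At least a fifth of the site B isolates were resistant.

(a) site D: |A| = 9, |A ∩ B| = 8; needs |A ∖ B| = 1 — true.
(b) site C: |A| = 6, |A ∩ B| = 4; needs |A ∩ B| / |A| > 3/5 — true.
(c) site B: |A| = 7, |A ∩ B| = 1; needs |A ∩ B| / |A| ≥ 1/5 — false.

2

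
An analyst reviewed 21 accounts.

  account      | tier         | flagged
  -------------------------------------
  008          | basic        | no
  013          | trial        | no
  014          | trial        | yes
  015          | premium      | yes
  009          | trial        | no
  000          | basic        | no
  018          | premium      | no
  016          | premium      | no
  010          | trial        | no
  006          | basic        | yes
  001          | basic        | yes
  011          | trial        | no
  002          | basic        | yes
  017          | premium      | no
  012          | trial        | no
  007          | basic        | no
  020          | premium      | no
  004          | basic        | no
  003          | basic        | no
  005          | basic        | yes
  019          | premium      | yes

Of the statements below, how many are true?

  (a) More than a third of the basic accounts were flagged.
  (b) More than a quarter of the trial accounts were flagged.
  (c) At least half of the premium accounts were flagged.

1

(a) basic: |A| = 9, |A ∩ B| = 4; needs |A ∩ B| / |A| > 1/3 — true.
(b) trial: |A| = 6, |A ∩ B| = 1; needs |A ∩ B| / |A| > 1/4 — false.
(c) premium: |A| = 6, |A ∩ B| = 2; needs |A ∩ B| ≥ |A ∖ B| — false.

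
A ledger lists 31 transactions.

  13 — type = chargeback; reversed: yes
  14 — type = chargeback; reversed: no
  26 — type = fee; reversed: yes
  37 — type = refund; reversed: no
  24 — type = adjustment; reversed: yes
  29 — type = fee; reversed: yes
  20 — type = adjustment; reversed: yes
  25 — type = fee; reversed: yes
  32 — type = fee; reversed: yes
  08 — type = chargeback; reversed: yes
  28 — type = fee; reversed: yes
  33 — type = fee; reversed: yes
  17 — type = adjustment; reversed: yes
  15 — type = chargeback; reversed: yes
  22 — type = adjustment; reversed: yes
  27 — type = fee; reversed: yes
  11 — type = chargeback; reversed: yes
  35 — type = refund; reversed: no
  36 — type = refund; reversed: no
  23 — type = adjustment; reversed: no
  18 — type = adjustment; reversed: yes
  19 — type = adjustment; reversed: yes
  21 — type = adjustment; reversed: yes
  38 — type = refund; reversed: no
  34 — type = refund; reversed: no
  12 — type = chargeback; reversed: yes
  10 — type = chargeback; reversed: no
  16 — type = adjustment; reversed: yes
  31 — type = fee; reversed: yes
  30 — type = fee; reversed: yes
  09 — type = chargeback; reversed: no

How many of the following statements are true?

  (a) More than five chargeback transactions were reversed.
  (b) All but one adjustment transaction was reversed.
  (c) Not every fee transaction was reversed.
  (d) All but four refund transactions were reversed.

1

(a) chargeback: |A| = 8, |A ∩ B| = 5; needs |A ∩ B| > 5 — false.
(b) adjustment: |A| = 9, |A ∩ B| = 8; needs |A ∖ B| = 1 — true.
(c) fee: |A| = 9, |A ∩ B| = 9; needs A ⊄ B (|A ∖ B| ≥ 1) — false.
(d) refund: |A| = 5, |A ∩ B| = 0; needs |A ∖ B| = 4 — false.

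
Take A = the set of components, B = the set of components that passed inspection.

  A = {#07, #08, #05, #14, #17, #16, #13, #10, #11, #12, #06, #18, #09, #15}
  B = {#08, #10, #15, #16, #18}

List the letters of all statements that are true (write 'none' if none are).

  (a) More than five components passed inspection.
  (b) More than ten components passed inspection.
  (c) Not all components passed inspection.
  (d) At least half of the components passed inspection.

|A| = 14, |A ∩ B| = 5, |A ∖ B| = 9.
(a) |A ∩ B| > 5: fails.
(b) |A ∩ B| > 10: fails.
(c) A ⊄ B (|A ∖ B| ≥ 1): holds.
(d) |A ∩ B| ≥ |A ∖ B|: fails.

(c)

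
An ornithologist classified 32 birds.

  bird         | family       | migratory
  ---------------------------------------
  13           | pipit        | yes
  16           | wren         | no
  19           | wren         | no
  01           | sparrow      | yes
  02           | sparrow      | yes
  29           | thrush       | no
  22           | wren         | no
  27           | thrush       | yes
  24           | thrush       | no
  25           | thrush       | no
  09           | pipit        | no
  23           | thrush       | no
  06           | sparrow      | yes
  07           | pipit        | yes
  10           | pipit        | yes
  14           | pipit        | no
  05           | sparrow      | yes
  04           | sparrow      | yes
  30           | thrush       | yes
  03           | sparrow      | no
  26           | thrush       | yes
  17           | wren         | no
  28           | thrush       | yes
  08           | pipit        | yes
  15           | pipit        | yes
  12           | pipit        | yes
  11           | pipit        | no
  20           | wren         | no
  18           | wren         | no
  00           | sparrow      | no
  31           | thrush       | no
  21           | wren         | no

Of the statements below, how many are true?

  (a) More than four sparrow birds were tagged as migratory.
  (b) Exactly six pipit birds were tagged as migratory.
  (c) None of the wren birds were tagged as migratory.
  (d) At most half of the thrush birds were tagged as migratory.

(a) sparrow: |A| = 7, |A ∩ B| = 5; needs |A ∩ B| > 4 — true.
(b) pipit: |A| = 9, |A ∩ B| = 6; needs |A ∩ B| = 6 — true.
(c) wren: |A| = 7, |A ∩ B| = 0; needs A ∩ B = ∅ (|A ∩ B| = 0) — true.
(d) thrush: |A| = 9, |A ∩ B| = 4; needs |A ∩ B| ≤ |A ∖ B| — true.

4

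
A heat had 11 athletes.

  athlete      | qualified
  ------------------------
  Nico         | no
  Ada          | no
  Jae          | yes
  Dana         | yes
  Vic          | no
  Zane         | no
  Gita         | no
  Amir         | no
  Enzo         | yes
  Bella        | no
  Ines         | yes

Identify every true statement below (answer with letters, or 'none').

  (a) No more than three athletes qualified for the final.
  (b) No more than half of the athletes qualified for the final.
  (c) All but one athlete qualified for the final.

(b)

|A| = 11, |A ∩ B| = 4, |A ∖ B| = 7.
(a) |A ∩ B| ≤ 3: fails.
(b) |A ∩ B| ≤ |A ∖ B|: holds.
(c) |A ∖ B| = 1: fails.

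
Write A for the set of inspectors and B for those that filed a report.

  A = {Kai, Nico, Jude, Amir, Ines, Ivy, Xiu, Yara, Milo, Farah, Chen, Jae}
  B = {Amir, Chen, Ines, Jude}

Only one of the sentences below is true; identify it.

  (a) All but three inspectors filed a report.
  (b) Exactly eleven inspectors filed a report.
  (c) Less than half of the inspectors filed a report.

(c)

|A| = 12, |A ∩ B| = 4, |A ∖ B| = 8.
(a) requires |A ∖ B| = 3: false.
(b) requires |A ∩ B| = 11: false.
(c) requires |A ∩ B| < |A ∖ B|: true.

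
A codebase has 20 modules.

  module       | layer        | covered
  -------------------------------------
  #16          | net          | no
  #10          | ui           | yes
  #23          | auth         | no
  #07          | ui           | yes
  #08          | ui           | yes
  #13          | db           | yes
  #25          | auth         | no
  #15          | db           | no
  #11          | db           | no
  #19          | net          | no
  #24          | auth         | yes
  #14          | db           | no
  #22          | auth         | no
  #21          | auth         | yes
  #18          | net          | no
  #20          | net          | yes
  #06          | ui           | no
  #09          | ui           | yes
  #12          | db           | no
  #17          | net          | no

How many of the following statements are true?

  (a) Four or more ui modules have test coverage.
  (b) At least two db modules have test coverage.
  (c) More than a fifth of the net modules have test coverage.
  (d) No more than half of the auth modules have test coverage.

2

(a) ui: |A| = 5, |A ∩ B| = 4; needs |A ∩ B| ≥ 4 — true.
(b) db: |A| = 5, |A ∩ B| = 1; needs |A ∩ B| ≥ 2 — false.
(c) net: |A| = 5, |A ∩ B| = 1; needs |A ∩ B| / |A| > 1/5 — false.
(d) auth: |A| = 5, |A ∩ B| = 2; needs |A ∩ B| ≤ |A ∖ B| — true.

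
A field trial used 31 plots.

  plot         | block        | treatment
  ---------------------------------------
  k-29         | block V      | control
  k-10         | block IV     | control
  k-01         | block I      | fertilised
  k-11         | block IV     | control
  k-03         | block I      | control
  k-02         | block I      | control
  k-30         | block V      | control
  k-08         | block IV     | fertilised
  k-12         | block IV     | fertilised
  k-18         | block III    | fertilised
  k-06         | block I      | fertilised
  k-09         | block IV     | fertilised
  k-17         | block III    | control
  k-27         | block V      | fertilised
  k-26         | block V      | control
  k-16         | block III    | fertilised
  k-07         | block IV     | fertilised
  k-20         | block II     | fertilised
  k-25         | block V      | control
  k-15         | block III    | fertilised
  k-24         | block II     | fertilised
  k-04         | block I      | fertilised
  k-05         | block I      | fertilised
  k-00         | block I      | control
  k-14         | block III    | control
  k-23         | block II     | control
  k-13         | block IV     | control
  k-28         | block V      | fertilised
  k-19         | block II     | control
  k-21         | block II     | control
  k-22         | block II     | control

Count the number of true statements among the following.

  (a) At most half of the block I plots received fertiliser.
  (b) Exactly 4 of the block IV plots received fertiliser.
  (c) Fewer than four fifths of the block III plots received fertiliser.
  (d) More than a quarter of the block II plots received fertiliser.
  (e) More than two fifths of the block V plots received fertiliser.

3

(a) block I: |A| = 7, |A ∩ B| = 4; needs |A ∩ B| ≤ |A ∖ B| — false.
(b) block IV: |A| = 7, |A ∩ B| = 4; needs |A ∩ B| = 4 — true.
(c) block III: |A| = 5, |A ∩ B| = 3; needs |A ∩ B| / |A| < 4/5 — true.
(d) block II: |A| = 6, |A ∩ B| = 2; needs |A ∩ B| / |A| > 1/4 — true.
(e) block V: |A| = 6, |A ∩ B| = 2; needs |A ∩ B| / |A| > 2/5 — false.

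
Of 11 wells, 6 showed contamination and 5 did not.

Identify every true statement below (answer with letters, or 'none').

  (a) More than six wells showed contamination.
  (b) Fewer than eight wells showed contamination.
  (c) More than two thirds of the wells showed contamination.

(b)

|A| = 11, |A ∩ B| = 6, |A ∖ B| = 5.
(a) |A ∩ B| > 6: fails.
(b) |A ∩ B| < 8: holds.
(c) |A ∩ B| / |A| > 2/3: fails.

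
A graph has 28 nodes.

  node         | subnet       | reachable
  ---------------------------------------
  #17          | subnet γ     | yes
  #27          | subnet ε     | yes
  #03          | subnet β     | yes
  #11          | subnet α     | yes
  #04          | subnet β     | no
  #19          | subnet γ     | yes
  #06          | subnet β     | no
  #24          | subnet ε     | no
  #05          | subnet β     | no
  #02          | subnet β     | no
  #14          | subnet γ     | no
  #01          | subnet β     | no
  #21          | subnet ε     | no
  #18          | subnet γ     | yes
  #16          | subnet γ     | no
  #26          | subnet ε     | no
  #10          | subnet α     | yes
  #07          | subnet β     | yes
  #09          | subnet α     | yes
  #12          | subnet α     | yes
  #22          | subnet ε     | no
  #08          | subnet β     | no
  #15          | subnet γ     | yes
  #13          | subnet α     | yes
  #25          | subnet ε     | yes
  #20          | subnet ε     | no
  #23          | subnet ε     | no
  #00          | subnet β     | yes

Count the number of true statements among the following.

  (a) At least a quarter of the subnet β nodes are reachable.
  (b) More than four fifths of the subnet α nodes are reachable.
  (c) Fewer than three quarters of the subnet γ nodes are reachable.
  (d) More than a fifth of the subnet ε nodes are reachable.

4

(a) subnet β: |A| = 9, |A ∩ B| = 3; needs |A ∩ B| / |A| ≥ 1/4 — true.
(b) subnet α: |A| = 5, |A ∩ B| = 5; needs |A ∩ B| / |A| > 4/5 — true.
(c) subnet γ: |A| = 6, |A ∩ B| = 4; needs |A ∩ B| / |A| < 3/4 — true.
(d) subnet ε: |A| = 8, |A ∩ B| = 2; needs |A ∩ B| / |A| > 1/5 — true.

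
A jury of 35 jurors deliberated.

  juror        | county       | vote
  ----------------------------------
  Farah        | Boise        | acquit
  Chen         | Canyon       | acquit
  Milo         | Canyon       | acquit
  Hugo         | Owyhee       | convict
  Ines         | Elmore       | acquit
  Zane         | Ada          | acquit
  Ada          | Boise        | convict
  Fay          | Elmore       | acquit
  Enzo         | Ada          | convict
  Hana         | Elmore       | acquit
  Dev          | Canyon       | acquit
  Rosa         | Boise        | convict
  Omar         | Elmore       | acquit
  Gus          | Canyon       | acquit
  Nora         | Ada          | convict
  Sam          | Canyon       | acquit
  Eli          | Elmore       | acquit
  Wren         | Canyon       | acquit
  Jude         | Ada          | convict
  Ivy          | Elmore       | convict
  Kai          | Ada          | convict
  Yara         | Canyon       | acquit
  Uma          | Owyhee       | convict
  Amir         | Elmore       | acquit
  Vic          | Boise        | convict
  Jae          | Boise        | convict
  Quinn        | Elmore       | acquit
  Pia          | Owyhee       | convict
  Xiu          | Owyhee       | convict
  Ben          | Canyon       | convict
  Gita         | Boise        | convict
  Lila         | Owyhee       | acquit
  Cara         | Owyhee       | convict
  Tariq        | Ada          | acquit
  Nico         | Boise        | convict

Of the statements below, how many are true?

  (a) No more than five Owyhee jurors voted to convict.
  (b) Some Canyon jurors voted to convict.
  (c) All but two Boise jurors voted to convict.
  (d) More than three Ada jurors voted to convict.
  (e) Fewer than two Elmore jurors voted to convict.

(a) Owyhee: |A| = 6, |A ∩ B| = 5; needs |A ∩ B| ≤ 5 — true.
(b) Canyon: |A| = 8, |A ∩ B| = 1; needs A ∩ B ≠ ∅ (|A ∩ B| ≥ 1) — true.
(c) Boise: |A| = 7, |A ∩ B| = 6; needs |A ∖ B| = 2 — false.
(d) Ada: |A| = 6, |A ∩ B| = 4; needs |A ∩ B| > 3 — true.
(e) Elmore: |A| = 8, |A ∩ B| = 1; needs |A ∩ B| < 2 — true.

4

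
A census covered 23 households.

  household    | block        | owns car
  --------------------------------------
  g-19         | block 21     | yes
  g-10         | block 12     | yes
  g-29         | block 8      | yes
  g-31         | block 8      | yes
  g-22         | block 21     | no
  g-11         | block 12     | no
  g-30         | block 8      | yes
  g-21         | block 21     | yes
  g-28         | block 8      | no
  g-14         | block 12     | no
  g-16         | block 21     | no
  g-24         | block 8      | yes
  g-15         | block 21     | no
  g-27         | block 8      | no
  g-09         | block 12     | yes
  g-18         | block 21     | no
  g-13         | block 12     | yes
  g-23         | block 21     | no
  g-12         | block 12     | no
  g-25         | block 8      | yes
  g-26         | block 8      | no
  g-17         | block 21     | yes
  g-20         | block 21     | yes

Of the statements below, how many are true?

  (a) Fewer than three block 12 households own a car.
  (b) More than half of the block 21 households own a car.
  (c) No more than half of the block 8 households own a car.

0

(a) block 12: |A| = 6, |A ∩ B| = 3; needs |A ∩ B| < 3 — false.
(b) block 21: |A| = 9, |A ∩ B| = 4; needs |A ∩ B| > |A ∖ B| — false.
(c) block 8: |A| = 8, |A ∩ B| = 5; needs |A ∩ B| ≤ |A ∖ B| — false.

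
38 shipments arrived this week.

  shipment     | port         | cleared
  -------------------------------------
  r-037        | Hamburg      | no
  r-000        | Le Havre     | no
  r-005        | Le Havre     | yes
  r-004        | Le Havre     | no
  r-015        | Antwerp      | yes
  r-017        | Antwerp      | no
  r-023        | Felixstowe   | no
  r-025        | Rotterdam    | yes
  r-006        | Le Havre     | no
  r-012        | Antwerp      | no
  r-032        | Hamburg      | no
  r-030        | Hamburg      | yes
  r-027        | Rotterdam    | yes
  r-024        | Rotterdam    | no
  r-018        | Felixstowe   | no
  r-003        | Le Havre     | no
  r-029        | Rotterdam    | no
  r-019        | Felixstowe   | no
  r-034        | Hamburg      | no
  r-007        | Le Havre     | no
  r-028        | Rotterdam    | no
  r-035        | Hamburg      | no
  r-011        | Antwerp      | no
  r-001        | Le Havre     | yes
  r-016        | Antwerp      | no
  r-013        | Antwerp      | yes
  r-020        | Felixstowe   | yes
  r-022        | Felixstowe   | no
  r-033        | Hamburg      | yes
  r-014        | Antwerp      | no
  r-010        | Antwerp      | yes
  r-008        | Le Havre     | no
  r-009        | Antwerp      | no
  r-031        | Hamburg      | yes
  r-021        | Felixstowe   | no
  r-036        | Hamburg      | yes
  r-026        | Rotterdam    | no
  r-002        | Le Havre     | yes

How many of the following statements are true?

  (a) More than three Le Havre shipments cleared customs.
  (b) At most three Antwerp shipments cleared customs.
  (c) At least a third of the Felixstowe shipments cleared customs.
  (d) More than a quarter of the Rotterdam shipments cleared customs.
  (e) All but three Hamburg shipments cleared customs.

2

(a) Le Havre: |A| = 9, |A ∩ B| = 3; needs |A ∩ B| > 3 — false.
(b) Antwerp: |A| = 9, |A ∩ B| = 3; needs |A ∩ B| ≤ 3 — true.
(c) Felixstowe: |A| = 6, |A ∩ B| = 1; needs |A ∩ B| / |A| ≥ 1/3 — false.
(d) Rotterdam: |A| = 6, |A ∩ B| = 2; needs |A ∩ B| / |A| > 1/4 — true.
(e) Hamburg: |A| = 8, |A ∩ B| = 4; needs |A ∖ B| = 3 — false.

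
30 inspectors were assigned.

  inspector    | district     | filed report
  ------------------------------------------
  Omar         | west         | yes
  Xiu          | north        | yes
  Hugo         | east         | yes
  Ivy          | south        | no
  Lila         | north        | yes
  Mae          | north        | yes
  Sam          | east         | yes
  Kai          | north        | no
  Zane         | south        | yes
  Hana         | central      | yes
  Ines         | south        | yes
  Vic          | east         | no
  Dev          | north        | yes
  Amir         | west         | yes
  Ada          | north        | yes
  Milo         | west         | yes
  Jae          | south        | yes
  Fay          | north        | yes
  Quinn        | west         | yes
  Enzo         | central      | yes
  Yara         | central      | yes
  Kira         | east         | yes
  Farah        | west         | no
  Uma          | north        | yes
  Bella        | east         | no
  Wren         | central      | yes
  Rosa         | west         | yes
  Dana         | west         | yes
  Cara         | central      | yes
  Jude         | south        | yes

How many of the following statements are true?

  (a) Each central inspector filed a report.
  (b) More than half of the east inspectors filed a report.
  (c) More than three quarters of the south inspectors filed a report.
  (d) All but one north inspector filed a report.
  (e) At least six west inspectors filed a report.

5

(a) central: |A| = 5, |A ∩ B| = 5; needs A ⊆ B, i.e. every element of A is in B (|A ∖ B| = 0) — true.
(b) east: |A| = 5, |A ∩ B| = 3; needs |A ∩ B| > |A ∖ B| — true.
(c) south: |A| = 5, |A ∩ B| = 4; needs |A ∩ B| / |A| > 3/4 — true.
(d) north: |A| = 8, |A ∩ B| = 7; needs |A ∖ B| = 1 — true.
(e) west: |A| = 7, |A ∩ B| = 6; needs |A ∩ B| ≥ 6 — true.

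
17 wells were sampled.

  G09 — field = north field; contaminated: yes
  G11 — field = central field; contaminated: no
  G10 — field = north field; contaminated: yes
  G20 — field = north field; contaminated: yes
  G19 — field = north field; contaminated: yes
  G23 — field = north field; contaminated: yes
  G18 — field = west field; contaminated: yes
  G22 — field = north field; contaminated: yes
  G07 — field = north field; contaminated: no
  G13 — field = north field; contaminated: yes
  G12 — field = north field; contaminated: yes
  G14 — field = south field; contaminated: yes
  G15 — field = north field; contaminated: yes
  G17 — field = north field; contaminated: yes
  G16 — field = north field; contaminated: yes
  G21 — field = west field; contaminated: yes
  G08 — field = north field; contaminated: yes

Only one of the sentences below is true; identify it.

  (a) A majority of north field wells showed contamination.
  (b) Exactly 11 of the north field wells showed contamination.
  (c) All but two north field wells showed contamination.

(a)

|A| = 13, |A ∩ B| = 12, |A ∖ B| = 1.
(a) requires |A ∩ B| > |A ∖ B|: true.
(b) requires |A ∩ B| = 11: false.
(c) requires |A ∖ B| = 2: false.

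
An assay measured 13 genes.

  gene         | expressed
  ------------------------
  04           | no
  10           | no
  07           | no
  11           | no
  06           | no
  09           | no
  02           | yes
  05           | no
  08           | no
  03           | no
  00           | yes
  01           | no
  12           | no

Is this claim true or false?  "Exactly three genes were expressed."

The determiner here denotes the relation: |A ∩ B| = 3.
A (the restrictor) = {04, 10, 07, 11, 06, 09, 02, 05, 08, 03, 00, 01, 12}, |A| = 13.
A ∩ B = {02, 00}, so |A ∩ B| = 2.
|A ∩ B| = 2, so the statement is false.

False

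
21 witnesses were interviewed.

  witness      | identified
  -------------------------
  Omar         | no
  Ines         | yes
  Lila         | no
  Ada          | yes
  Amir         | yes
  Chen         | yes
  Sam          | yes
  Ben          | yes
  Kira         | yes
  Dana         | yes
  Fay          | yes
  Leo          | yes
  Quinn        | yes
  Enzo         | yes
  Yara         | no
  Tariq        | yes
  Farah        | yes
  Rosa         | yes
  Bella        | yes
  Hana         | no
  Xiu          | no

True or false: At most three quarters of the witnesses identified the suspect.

False

Truth condition: |A ∩ B| / |A| ≤ 3/4.
|A| = 21, |A ∩ B| = 16, |A ∖ B| = 5.
|A ∩ B|/|A| = 16/21, so the statement is false.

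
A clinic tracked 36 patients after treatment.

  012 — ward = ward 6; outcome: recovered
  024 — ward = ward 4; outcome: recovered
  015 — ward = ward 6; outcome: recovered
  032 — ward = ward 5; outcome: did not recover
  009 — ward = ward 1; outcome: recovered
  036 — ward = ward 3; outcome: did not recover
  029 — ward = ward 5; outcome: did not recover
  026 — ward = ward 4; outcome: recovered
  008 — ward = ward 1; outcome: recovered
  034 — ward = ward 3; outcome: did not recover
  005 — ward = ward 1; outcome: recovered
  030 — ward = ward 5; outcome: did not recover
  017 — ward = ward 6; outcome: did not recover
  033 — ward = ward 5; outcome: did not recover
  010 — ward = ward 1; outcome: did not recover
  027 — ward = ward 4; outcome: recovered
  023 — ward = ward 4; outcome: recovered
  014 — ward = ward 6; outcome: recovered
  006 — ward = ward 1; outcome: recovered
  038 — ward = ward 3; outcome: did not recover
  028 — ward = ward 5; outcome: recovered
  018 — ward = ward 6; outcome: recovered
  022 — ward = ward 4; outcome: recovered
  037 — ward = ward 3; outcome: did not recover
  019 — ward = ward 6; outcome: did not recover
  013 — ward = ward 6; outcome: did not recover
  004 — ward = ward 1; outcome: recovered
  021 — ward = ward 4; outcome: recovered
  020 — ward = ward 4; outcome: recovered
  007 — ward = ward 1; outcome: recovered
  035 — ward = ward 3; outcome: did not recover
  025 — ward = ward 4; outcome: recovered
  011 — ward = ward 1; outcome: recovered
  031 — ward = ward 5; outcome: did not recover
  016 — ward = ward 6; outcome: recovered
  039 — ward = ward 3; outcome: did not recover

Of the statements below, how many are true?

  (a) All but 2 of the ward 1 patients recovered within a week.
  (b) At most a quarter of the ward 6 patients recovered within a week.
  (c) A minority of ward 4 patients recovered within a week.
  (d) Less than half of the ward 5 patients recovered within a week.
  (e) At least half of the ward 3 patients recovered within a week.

1

(a) ward 1: |A| = 8, |A ∩ B| = 7; needs |A ∖ B| = 2 — false.
(b) ward 6: |A| = 8, |A ∩ B| = 5; needs |A ∩ B| / |A| ≤ 1/4 — false.
(c) ward 4: |A| = 8, |A ∩ B| = 8; needs |A ∩ B| < |A ∖ B| — false.
(d) ward 5: |A| = 6, |A ∩ B| = 1; needs |A ∩ B| < |A ∖ B| — true.
(e) ward 3: |A| = 6, |A ∩ B| = 0; needs |A ∩ B| ≥ |A ∖ B| — false.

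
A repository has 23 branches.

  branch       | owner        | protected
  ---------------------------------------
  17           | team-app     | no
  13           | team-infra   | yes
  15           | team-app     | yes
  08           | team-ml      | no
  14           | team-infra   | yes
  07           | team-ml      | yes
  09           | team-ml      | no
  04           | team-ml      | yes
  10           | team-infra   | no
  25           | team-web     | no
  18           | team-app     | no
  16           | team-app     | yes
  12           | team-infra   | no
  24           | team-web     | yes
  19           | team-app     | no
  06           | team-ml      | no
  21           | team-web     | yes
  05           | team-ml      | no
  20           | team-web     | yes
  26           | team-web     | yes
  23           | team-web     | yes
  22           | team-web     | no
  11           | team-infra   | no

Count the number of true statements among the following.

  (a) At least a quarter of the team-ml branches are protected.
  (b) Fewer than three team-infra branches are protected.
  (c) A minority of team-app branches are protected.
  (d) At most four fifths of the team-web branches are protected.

4

(a) team-ml: |A| = 6, |A ∩ B| = 2; needs |A ∩ B| / |A| ≥ 1/4 — true.
(b) team-infra: |A| = 5, |A ∩ B| = 2; needs |A ∩ B| < 3 — true.
(c) team-app: |A| = 5, |A ∩ B| = 2; needs |A ∩ B| < |A ∖ B| — true.
(d) team-web: |A| = 7, |A ∩ B| = 5; needs |A ∩ B| / |A| ≤ 4/5 — true.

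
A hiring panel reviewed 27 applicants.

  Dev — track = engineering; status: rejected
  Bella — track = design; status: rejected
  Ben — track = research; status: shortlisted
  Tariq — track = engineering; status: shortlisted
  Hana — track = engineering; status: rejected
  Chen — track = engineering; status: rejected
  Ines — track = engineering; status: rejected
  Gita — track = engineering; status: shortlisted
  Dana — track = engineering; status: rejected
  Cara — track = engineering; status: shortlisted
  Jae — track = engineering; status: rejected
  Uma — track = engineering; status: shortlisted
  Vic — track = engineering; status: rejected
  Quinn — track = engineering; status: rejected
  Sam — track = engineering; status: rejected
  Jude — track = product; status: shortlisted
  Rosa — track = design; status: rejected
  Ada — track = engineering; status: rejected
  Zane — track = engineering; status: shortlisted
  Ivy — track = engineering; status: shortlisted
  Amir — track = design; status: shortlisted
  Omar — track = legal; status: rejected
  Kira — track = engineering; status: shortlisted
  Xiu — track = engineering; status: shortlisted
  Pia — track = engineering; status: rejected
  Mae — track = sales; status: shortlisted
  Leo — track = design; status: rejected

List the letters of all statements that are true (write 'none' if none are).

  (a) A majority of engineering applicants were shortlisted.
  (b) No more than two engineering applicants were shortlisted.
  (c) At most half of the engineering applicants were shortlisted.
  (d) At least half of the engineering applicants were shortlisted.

(c)

|A| = 19, |A ∩ B| = 8, |A ∖ B| = 11.
(a) |A ∩ B| > |A ∖ B|: fails.
(b) |A ∩ B| ≤ 2: fails.
(c) |A ∩ B| ≤ |A ∖ B|: holds.
(d) |A ∩ B| ≥ |A ∖ B|: fails.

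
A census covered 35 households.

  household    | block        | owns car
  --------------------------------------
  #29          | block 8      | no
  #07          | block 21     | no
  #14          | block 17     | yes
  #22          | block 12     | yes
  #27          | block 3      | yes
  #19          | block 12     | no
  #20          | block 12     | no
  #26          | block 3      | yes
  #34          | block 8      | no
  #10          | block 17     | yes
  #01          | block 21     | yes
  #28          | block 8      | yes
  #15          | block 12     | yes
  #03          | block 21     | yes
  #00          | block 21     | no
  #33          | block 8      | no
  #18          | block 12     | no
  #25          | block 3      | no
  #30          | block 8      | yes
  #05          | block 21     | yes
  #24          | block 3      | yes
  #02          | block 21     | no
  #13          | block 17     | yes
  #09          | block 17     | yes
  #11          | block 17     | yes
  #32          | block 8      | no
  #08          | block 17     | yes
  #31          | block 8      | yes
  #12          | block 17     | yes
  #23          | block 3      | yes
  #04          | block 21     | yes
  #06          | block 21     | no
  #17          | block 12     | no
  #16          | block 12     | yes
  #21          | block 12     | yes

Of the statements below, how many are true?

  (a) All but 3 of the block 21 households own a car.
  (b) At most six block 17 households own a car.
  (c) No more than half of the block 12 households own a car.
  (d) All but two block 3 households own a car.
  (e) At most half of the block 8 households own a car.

2

(a) block 21: |A| = 8, |A ∩ B| = 4; needs |A ∖ B| = 3 — false.
(b) block 17: |A| = 7, |A ∩ B| = 7; needs |A ∩ B| ≤ 6 — false.
(c) block 12: |A| = 8, |A ∩ B| = 4; needs |A ∩ B| ≤ |A ∖ B| — true.
(d) block 3: |A| = 5, |A ∩ B| = 4; needs |A ∖ B| = 2 — false.
(e) block 8: |A| = 7, |A ∩ B| = 3; needs |A ∩ B| ≤ |A ∖ B| — true.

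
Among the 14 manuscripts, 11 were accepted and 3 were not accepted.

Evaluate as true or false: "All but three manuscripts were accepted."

True

Truth condition: |A ∖ B| = 3.
|A| = 14, |A ∩ B| = 11, |A ∖ B| = 3.
|A ∖ B| = 3, so the statement is true.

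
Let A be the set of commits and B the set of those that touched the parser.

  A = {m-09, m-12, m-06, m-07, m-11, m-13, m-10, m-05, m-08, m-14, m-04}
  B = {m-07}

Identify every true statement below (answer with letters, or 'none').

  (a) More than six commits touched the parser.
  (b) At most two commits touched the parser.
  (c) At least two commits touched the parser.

|A| = 11, |A ∩ B| = 1, |A ∖ B| = 10.
(a) |A ∩ B| > 6: fails.
(b) |A ∩ B| ≤ 2: holds.
(c) |A ∩ B| ≥ 2: fails.

(b)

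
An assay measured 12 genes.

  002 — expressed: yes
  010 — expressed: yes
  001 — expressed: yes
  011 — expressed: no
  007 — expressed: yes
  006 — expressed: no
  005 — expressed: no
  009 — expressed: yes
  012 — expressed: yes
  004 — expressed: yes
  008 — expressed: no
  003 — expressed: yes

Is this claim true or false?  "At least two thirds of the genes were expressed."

Truth condition: |A ∩ B| / |A| ≥ 2/3.
A (the restrictor) = {002, 010, 001, 011, 007, 006, 005, 009, 012, 004, 008, 003}, |A| = 12.
A ∩ B = {002, 010, 001, 007, 009, 012, 004, 003}, so |A ∩ B| = 8.
A ∖ B = {011, 006, 005, 008}, so |A ∖ B| = 4.
|A ∩ B|/|A| = 8/12, so the statement is true.

True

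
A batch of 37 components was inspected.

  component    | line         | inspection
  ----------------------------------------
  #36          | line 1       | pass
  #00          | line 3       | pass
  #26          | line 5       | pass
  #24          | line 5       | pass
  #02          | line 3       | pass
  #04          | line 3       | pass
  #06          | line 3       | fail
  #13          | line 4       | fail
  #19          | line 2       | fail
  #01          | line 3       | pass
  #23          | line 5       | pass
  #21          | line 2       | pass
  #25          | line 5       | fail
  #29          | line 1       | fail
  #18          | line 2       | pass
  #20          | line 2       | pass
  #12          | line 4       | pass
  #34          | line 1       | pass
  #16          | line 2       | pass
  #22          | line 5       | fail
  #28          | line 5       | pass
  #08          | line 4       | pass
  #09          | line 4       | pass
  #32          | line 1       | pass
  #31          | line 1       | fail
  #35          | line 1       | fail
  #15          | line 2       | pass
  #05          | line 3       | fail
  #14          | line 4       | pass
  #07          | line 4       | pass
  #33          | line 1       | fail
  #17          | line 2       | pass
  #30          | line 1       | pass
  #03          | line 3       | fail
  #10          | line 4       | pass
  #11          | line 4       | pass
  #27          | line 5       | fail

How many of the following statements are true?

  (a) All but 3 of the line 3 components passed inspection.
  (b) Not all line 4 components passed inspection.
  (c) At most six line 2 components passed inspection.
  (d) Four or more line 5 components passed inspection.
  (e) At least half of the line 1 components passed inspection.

(a) line 3: |A| = 7, |A ∩ B| = 4; needs |A ∖ B| = 3 — true.
(b) line 4: |A| = 8, |A ∩ B| = 7; needs A ⊄ B (|A ∖ B| ≥ 1) — true.
(c) line 2: |A| = 7, |A ∩ B| = 6; needs |A ∩ B| ≤ 6 — true.
(d) line 5: |A| = 7, |A ∩ B| = 4; needs |A ∩ B| ≥ 4 — true.
(e) line 1: |A| = 8, |A ∩ B| = 4; needs |A ∩ B| ≥ |A ∖ B| — true.

5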